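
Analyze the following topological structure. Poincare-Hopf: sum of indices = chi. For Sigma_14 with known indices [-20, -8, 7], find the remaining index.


Poincare-Hopf: sum of indices = chi(M).
chi(Sigma_14) = 2 - 2*14 = -26.
Sum of known indices = -21.
x = chi - (sum known) = -26 - (-21) = -5

-5


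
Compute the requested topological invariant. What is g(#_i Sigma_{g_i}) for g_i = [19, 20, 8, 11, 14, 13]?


Genus is additive under connected sum of orientable surfaces.
g = 19 + 20 + 8 + 11 + 14 + 13 = 85

85


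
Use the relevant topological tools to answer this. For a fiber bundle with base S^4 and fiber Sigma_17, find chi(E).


chi(S^4) = 2 (n even), chi(Sigma_17) = 2 - 2*17 = -32.
chi(E) = 2 * (-32) = -64

-64


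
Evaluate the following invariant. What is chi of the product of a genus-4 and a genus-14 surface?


chi(Sigma_4) = 2 - 2*4 = -6
chi(Sigma_14) = 2 - 2*14 = -26
chi(product) = (-6) * (-26) = 156

156


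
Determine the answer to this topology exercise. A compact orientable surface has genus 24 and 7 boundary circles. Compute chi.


For a compact orientable surface with genus g and b boundary components: chi = 2 - 2g - b.
chi = 2 - 2*24 - 7 = 2 - 48 - 7 = -53

-53


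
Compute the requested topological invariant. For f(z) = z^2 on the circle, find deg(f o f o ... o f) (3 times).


deg(f) = 2. Degree is multiplicative: deg(f^3) = (deg f)^3.
deg(f^3) = (2)^3 = 8

8


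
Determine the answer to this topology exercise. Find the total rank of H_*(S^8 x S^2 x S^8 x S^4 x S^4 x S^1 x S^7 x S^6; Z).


Total Betti number is multiplicative under products.
Each S^d (d>=1) has total Betti number 2.
There are 8 sphere factors.
Total = 2^8 = 256

256


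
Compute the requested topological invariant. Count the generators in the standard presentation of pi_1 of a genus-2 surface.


Standard presentation: pi_1(Sigma_g) = <a_1,b_1,...,a_g,b_g | [a_1,b_1]...[a_g,b_g] = 1>.
Number of generators = 2g = 2*2 = 4

4


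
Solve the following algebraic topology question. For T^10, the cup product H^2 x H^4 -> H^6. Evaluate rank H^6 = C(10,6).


Cup product: H^p x H^q -> H^{p+q}; here p+q = 2+4 = 6.
rank H^k(T^n) = C(n,k).
C(10,6) = 210

210


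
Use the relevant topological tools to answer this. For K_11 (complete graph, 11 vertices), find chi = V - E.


K_11: V = 11, E = C(11,2) = 55.
chi = V - E = 11 - 55 = -44

-44


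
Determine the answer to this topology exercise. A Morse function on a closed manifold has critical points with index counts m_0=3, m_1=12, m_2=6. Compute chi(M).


Morse theory: chi(M) = sum_k (-1)^k m_k where m_k = #(index-k critical points).
= (3) + (-12) + (6) = -3

-3


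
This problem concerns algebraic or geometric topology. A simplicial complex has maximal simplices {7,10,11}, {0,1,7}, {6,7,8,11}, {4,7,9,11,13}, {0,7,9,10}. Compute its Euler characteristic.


Enumerate all faces; f-vector: f_0=10, f_1=23, f_2=20, f_3=7, f_4=1.
chi = sum (-1)^k f_k = 1

1


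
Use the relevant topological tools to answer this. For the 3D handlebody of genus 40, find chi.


A genus-g handlebody deformation retracts to a wedge of g circles.
chi(vee_g S^1) = 1 - g.
chi(H_40) = 1 - 40 = -39

-39


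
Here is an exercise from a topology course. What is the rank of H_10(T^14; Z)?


By the Kunneth formula, b_k(T^n) = C(n,k).
b_10(T^14) = C(14,10).
C(14,10) = 14!/(10!*4!) = 1001

1001


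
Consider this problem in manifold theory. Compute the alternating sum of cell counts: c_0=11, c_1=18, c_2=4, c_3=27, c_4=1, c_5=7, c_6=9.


chi = sum_k (-1)^k c_k.
= (-1)^0*11 + (-1)^1*18 + (-1)^2*4 + (-1)^3*27 + (-1)^4*1 + (-1)^5*7 + (-1)^6*9
= (11) + (-18) + (4) + (-27) + (1) + (-7) + (9)
= -27

-27


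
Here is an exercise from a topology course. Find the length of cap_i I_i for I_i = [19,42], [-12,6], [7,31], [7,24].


Intersection = [max(a_i), min(b_i)] = [19, 6].
Since 19 > 6, the intersection is empty.
Length = 0

0


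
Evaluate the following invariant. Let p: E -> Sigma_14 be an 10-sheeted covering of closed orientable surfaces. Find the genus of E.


For an n-sheeted cover: chi(E) = n * chi(B).
chi(Sigma_14) = 2 - 2*14 = -26.
chi(E) = 10 * (-26) = -260.
genus(E) = (2 - chi(E))/2 = (2 - (-260))/2 = 262/2 = 131

131


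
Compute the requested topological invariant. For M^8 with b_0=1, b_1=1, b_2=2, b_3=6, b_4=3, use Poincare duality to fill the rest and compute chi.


By Poincare duality b_k = b_{8-k}, so full Betti numbers: b_0=1, b_1=1, b_2=2, b_3=6, b_4=3, b_5=6, b_6=2, b_7=1, b_8=1.
chi = sum (-1)^k b_k = -5

-5


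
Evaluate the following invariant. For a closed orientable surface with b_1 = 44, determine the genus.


For a closed orientable surface: b_1 = 2g.
44 = 2g
g = 44 / 2 = 22

22


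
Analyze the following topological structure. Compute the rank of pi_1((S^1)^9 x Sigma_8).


pi_1(A x B) = pi_1(A) x pi_1(B); rank of abelianization = b_1.
b_1(T^9) = 9, b_1(Sigma_8) = 2*8 = 16.
b_1(product) = 9 + 16 = 25

25


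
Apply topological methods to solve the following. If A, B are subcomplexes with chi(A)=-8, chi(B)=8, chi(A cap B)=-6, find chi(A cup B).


chi(A cup B) = chi(A) + chi(B) - chi(A cap B)
= -8 + (8) - (-6)
= 6

6


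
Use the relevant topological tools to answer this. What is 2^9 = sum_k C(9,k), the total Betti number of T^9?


b_k(T^9) = C(9,k), so the sum over k is sum_k C(9,k) = 2^9.
Total = 2^9 = 512

512


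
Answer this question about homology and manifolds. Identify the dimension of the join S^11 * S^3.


Join of spheres: S^m * S^n = S^{m+n+1}.
dim = 11 + 3 + 1 = 15

15


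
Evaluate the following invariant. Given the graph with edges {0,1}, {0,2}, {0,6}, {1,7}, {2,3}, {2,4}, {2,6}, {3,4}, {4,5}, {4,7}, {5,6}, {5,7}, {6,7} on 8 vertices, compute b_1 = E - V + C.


b_1 = E - V + (number of components).
E = 13, V = 8, components = 1.
b_1 = 13 - 8 + 1 = 6

6


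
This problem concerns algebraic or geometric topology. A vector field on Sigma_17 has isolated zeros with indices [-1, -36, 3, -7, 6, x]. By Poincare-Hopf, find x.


Poincare-Hopf: sum of indices = chi(M).
chi(Sigma_17) = 2 - 2*17 = -32.
Sum of known indices = -35.
x = chi - (sum known) = -32 - (-35) = 3

3


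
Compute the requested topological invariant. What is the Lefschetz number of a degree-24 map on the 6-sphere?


On S^6: L(f) = tr(f_0*) + (-1)^6 tr(f_6*) = 1 + (-1)^6 * deg(f).
L(f) = 1 + (-1)^6 * 24 = 1 + 24 = 25

25


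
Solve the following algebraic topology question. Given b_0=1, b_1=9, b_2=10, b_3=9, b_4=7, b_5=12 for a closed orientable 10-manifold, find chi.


By Poincare duality b_k = b_{10-k}, so full Betti numbers: b_0=1, b_1=9, b_2=10, b_3=9, b_4=7, b_5=12, b_6=7, b_7=9, b_8=10, b_9=9, b_10=1.
chi = sum (-1)^k b_k = -12

-12


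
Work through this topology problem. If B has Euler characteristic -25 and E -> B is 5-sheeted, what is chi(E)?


For a finite covering: chi(E) = (number of sheets) * chi(B).
chi(E) = 5 * (-25) = -125

-125


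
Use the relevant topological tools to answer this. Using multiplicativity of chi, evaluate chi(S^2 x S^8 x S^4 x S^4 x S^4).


chi is multiplicative: chi(X x Y) = chi(X) chi(Y).
Each even-dim sphere has chi = 2. There are 5 factors.
chi = 2^5 = 32

32


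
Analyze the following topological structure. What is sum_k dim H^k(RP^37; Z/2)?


H^k(RP^37; Z/2) = Z/2 for each 0 <= k <= 37.
Total dimension = 37 + 1 = 38

38


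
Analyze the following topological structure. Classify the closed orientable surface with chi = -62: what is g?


chi = 2 - 2g for closed orientable surfaces.
-62 = 2 - 2g
2g = 2 - (-62) = 64
g = 32

32


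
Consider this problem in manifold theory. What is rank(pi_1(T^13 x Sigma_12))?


pi_1(A x B) = pi_1(A) x pi_1(B); rank of abelianization = b_1.
b_1(T^13) = 13, b_1(Sigma_12) = 2*12 = 24.
b_1(product) = 13 + 24 = 37

37


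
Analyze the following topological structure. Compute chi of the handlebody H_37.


A genus-g handlebody deformation retracts to a wedge of g circles.
chi(vee_g S^1) = 1 - g.
chi(H_37) = 1 - 37 = -36

-36


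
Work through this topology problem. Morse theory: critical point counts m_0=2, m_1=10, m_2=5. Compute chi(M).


Morse theory: chi(M) = sum_k (-1)^k m_k where m_k = #(index-k critical points).
= (2) + (-10) + (5) = -3

-3


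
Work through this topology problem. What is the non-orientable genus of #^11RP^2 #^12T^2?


Since a >= 1, the sum is non-orientable; each T^2 can be replaced by RP^2 # RP^2 (since T^2#RP^2 = 3RP^2).
Total crosscaps k = 11 + 2*12 = 35.
Check via chi: chi = 11*1 + 12*0 - (11+12-1)*2 = -33 = 2 - k = -33. Consistent.

35


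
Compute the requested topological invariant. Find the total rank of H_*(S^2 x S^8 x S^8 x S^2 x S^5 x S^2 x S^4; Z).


Total Betti number is multiplicative under products.
Each S^d (d>=1) has total Betti number 2.
There are 7 sphere factors.
Total = 2^7 = 128

128


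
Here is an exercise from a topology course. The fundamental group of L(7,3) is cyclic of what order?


pi_1(L(p,q)) = Z/pZ for any q coprime to p.
|pi_1(L(7,3))| = 7

7


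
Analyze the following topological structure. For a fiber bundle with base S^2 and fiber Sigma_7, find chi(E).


chi(S^2) = 2 (n even), chi(Sigma_7) = 2 - 2*7 = -12.
chi(E) = 2 * (-12) = -24

-24


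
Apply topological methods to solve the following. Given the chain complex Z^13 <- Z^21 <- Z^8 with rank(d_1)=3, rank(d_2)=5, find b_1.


rank H_k = rank(ker d_k) - rank(im d_{k+1}).
rank(ker d_1) = rank(C_1) - rank(d_1) = 21 - 3 = 18.
rank(im d_{1+1}) = 5.
rank H_1 = 18 - 5 = 13

13


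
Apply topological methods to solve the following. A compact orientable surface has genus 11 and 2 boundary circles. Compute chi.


For a compact orientable surface with genus g and b boundary components: chi = 2 - 2g - b.
chi = 2 - 2*11 - 2 = 2 - 22 - 2 = -22

-22


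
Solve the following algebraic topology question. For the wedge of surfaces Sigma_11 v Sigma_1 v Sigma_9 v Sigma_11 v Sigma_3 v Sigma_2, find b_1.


For a wedge X v Y: reduced H_k(X v Y) = H_k(X) + H_k(Y).
Each Sigma_g contributes b_1 = 2g.
b_1 = 22 + 2 + 18 + 22 + 6 + 4 = 74

74


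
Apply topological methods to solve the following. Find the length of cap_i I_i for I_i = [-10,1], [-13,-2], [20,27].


Intersection = [max(a_i), min(b_i)] = [20, -2].
Since 20 > -2, the intersection is empty.
Length = 0

0


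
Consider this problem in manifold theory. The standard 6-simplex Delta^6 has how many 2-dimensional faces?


Delta^6 has 6+1 vertices. A 2-face is a choice of 2+1 vertices.
f_2 = C(6+1, 2+1) = C(7,3) = 35

35


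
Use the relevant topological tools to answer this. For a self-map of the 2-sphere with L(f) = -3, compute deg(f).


L(f) = 1 + (-1)^2 deg(f) on S^2.
-3 = 1 + (-1)^2 * deg(f)
(-1)^2 * deg(f) = -4
deg(f) = -4

-4


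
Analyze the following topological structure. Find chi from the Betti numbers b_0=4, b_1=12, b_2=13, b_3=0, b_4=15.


chi = sum_k (-1)^k b_k.
= (4) + (-12) + (13) + (0) + (15)
= 20

20


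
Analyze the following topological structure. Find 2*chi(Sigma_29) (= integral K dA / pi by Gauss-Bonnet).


Gauss-Bonnet: integral K dA = 2*pi*chi(M).
chi(Sigma_29) = 2 - 2*29 = -56.
(integral K dA)/pi = 2*chi = 2*(-56) = -112

-112


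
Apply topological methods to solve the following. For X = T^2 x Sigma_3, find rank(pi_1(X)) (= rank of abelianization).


pi_1(A x B) = pi_1(A) x pi_1(B); rank of abelianization = b_1.
b_1(T^2) = 2, b_1(Sigma_3) = 2*3 = 6.
b_1(product) = 2 + 6 = 8

8


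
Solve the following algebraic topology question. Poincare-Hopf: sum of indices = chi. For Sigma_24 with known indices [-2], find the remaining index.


Poincare-Hopf: sum of indices = chi(M).
chi(Sigma_24) = 2 - 2*24 = -46.
Sum of known indices = -2.
x = chi - (sum known) = -46 - (-2) = -44

-44


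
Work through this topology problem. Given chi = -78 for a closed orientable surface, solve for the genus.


chi = 2 - 2g for closed orientable surfaces.
-78 = 2 - 2g
2g = 2 - (-78) = 80
g = 40

40


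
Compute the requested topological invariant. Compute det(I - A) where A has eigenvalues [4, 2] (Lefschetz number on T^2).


For a torus self-map: L(f) = det(I - A) where A acts on H_1.
L(f) = (1-4) * (1-2) = -3 * -1 = 3

3


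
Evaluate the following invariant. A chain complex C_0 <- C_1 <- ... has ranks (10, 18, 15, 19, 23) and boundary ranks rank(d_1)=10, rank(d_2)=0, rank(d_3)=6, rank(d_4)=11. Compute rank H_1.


rank H_k = rank(ker d_k) - rank(im d_{k+1}).
rank(ker d_1) = rank(C_1) - rank(d_1) = 18 - 10 = 8.
rank(im d_{1+1}) = 0.
rank H_1 = 8 - 0 = 8

8


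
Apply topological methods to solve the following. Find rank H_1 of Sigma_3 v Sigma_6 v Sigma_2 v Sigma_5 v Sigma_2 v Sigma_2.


For a wedge X v Y: reduced H_k(X v Y) = H_k(X) + H_k(Y).
Each Sigma_g contributes b_1 = 2g.
b_1 = 6 + 12 + 4 + 10 + 4 + 4 = 40

40


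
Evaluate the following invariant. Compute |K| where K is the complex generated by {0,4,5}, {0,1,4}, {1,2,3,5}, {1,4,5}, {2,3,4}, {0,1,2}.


Each maximal simplex on m vertices has 2^m - 1 nonempty faces.
Take the union (dedupe shared faces).
Total distinct faces = 30

30


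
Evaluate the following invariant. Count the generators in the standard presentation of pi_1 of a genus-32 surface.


Standard presentation: pi_1(Sigma_g) = <a_1,b_1,...,a_g,b_g | [a_1,b_1]...[a_g,b_g] = 1>.
Number of generators = 2g = 2*32 = 64

64


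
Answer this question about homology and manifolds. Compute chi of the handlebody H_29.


A genus-g handlebody deformation retracts to a wedge of g circles.
chi(vee_g S^1) = 1 - g.
chi(H_29) = 1 - 29 = -28

-28


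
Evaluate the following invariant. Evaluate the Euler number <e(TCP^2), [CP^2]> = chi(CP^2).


For any closed oriented manifold, <e(TM),[M]> = chi(M).
chi(CP^2) = 2+1 = 3

3


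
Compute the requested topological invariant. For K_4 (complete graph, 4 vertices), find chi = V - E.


K_4: V = 4, E = C(4,2) = 6.
chi = V - E = 4 - 6 = -2

-2


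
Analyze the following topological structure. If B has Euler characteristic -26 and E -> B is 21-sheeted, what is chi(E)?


For a finite covering: chi(E) = (number of sheets) * chi(B).
chi(E) = 21 * (-26) = -546

-546


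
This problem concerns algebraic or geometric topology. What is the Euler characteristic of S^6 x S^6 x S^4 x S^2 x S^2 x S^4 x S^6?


chi is multiplicative: chi(X x Y) = chi(X) chi(Y).
Each even-dim sphere has chi = 2. There are 7 factors.
chi = 2^7 = 128

128


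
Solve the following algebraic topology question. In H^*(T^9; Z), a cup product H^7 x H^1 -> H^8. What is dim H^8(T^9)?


Cup product: H^p x H^q -> H^{p+q}; here p+q = 7+1 = 8.
rank H^k(T^n) = C(n,k).
C(9,8) = 9

9


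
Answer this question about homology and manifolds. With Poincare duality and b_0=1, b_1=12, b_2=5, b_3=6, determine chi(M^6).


By Poincare duality b_k = b_{6-k}, so full Betti numbers: b_0=1, b_1=12, b_2=5, b_3=6, b_4=5, b_5=12, b_6=1.
chi = sum (-1)^k b_k = -18

-18


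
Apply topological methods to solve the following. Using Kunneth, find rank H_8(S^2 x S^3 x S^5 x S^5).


Each S^d has Poincare polynomial 1 + t^d.
The product S^2 x S^3 x S^5 x S^5 has Poincare polynomial prod(1+t^d_i).
Expanding: b_0=1, b_2=1, b_3=1, b_5=3, b_7=2, b_8=2, b_10=3, b_12=1, b_13=1, b_15=1.
b_8 = 2

2


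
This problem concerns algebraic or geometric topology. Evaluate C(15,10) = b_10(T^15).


By the Kunneth formula, b_k(T^n) = C(n,k).
b_10(T^15) = C(15,10).
C(15,10) = 15!/(10!*5!) = 3003

3003


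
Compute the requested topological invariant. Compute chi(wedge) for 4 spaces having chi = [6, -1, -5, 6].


chi(A v B) = chi(A) + chi(B) - 1 (one point identified).
For 4 spaces: chi = (sum chi_i) - (4 - 1).
sum = 6; chi = 6 - 3 = 3

3


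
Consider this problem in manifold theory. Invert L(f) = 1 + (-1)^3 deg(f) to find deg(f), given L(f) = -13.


L(f) = 1 + (-1)^3 deg(f) on S^3.
-13 = 1 + (-1)^3 * deg(f)
(-1)^3 * deg(f) = -14
deg(f) = 14

14


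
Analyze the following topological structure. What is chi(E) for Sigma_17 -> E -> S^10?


chi(S^10) = 2 (n even), chi(Sigma_17) = 2 - 2*17 = -32.
chi(E) = 2 * (-32) = -64

-64


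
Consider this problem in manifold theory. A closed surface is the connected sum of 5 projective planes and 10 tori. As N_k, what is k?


Since a >= 1, the sum is non-orientable; each T^2 can be replaced by RP^2 # RP^2 (since T^2#RP^2 = 3RP^2).
Total crosscaps k = 5 + 2*10 = 25.
Check via chi: chi = 5*1 + 10*0 - (5+10-1)*2 = -23 = 2 - k = -23. Consistent.

25


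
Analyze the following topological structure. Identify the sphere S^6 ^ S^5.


S^m ^ S^n = S^{m+n}.
k = 6 + 5 = 11

11


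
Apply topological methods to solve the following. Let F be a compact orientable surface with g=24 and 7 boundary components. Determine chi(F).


For a compact orientable surface with genus g and b boundary components: chi = 2 - 2g - b.
chi = 2 - 2*24 - 7 = 2 - 48 - 7 = -53

-53


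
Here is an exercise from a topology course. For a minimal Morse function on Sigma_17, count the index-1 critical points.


A perfect Morse function has m_k = b_k.
For Sigma_17: b_0=1, b_1=2g=34, b_2=1.
Saddles m_1 = 2g = 34

34


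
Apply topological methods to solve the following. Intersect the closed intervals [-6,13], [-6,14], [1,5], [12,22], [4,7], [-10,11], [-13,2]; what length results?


Intersection = [max(a_i), min(b_i)] = [12, 2].
Since 12 > 2, the intersection is empty.
Length = 0

0


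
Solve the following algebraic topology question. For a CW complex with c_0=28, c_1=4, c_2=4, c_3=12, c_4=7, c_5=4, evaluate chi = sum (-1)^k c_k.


chi = sum_k (-1)^k c_k.
= (-1)^0*28 + (-1)^1*4 + (-1)^2*4 + (-1)^3*12 + (-1)^4*7 + (-1)^5*4
= (28) + (-4) + (4) + (-12) + (7) + (-4)
= 19

19


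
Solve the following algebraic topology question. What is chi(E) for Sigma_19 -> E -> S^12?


chi(S^12) = 2 (n even), chi(Sigma_19) = 2 - 2*19 = -36.
chi(E) = 2 * (-36) = -72

-72


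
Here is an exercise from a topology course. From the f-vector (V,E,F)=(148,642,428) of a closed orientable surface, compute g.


chi = V - E + F = 148 - 642 + 428 = -66
For orientable closed surface: chi = 2 - 2g, so g = (2 - chi)/2.
g = (2 - (-66)) / 2 = 68 / 2 = 34

34


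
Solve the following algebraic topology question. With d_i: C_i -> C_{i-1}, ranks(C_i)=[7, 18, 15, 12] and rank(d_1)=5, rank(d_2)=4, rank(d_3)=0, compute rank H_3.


rank H_k = rank(ker d_k) - rank(im d_{k+1}).
rank(ker d_3) = rank(C_3) - rank(d_3) = 12 - 0 = 12.
rank(im d_{3+1}) = 0.
rank H_3 = 12 - 0 = 12

12


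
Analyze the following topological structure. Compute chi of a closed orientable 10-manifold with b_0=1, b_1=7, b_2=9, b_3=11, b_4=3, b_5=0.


By Poincare duality b_k = b_{10-k}, so full Betti numbers: b_0=1, b_1=7, b_2=9, b_3=11, b_4=3, b_5=0, b_6=3, b_7=11, b_8=9, b_9=7, b_10=1.
chi = sum (-1)^k b_k = -10

-10


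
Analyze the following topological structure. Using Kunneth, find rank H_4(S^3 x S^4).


Each S^d has Poincare polynomial 1 + t^d.
The product S^3 x S^4 has Poincare polynomial prod(1+t^d_i).
Expanding: b_0=1, b_3=1, b_4=1, b_7=1.
b_4 = 1

1


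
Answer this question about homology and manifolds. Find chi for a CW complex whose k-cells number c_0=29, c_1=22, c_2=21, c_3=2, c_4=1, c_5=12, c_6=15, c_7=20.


chi = sum_k (-1)^k c_k.
= (-1)^0*29 + (-1)^1*22 + (-1)^2*21 + (-1)^3*2 + (-1)^4*1 + (-1)^5*12 + (-1)^6*15 + (-1)^7*20
= (29) + (-22) + (21) + (-2) + (1) + (-12) + (15) + (-20)
= 10

10


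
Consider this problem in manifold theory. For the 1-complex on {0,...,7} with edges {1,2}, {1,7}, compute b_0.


Run DFS/union-find over 8 vertices.
V = 8, E = 2.
Number of components = 6

6


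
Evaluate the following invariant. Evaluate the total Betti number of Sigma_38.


For Sigma_38: b_0 = 1, b_1 = 2g = 76, b_2 = 1.
Total = 1 + 76 + 1 = 78

78


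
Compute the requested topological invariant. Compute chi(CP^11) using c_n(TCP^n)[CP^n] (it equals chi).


For any closed oriented manifold, <e(TM),[M]> = chi(M).
chi(CP^11) = 11+1 = 12

12


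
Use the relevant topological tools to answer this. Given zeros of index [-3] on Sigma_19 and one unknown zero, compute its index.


Poincare-Hopf: sum of indices = chi(M).
chi(Sigma_19) = 2 - 2*19 = -36.
Sum of known indices = -3.
x = chi - (sum known) = -36 - (-3) = -33

-33


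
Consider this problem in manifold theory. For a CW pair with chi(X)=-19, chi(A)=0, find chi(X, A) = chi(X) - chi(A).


Relative Euler characteristic: chi(X, A) = chi(X) - chi(A).
= -19 - (0) = -19

-19


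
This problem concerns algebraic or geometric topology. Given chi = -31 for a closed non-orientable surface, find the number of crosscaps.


chi = 2 - k for closed non-orientable surfaces with k crosscaps.
-31 = 2 - k
k = 2 - (-31) = 33

33


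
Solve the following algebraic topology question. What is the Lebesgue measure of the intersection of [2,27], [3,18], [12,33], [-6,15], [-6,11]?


Intersection = [max(a_i), min(b_i)] = [12, 11].
Since 12 > 11, the intersection is empty.
Length = 0

0


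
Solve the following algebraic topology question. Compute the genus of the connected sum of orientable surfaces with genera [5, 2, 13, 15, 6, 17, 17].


Genus is additive under connected sum of orientable surfaces.
g = 5 + 2 + 13 + 15 + 6 + 17 + 17 = 75

75


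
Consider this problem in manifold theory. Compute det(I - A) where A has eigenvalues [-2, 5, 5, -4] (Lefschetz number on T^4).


For a torus self-map: L(f) = det(I - A) where A acts on H_1.
L(f) = (1--2) * (1-5) * (1-5) * (1--4) = 3 * -4 * -4 * 5 = 240

240


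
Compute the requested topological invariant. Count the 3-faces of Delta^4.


Delta^4 has 4+1 vertices. A 3-face is a choice of 3+1 vertices.
f_3 = C(4+1, 3+1) = C(5,4) = 5

5


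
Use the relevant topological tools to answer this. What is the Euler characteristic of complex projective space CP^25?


CP^25 has one cell in each even dimension 0, 2, ..., 2*25 (25+1 cells total).
All cells are even-dimensional, so chi = number of cells.
chi = 25 + 1 = 26

26


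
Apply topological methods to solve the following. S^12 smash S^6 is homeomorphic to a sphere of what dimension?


S^m ^ S^n = S^{m+n}.
k = 12 + 6 = 18

18


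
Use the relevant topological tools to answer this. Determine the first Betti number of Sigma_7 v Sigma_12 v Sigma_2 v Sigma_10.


For a wedge X v Y: reduced H_k(X v Y) = H_k(X) + H_k(Y).
Each Sigma_g contributes b_1 = 2g.
b_1 = 14 + 24 + 4 + 20 = 62

62


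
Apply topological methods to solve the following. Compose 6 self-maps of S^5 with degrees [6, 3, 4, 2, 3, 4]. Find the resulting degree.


Degree is multiplicative: deg(composition) = product of degrees.
= (6) * (3) * (4) * (2) * (3) * (4) = 1728

1728


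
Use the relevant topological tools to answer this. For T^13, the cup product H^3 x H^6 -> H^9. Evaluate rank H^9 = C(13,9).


Cup product: H^p x H^q -> H^{p+q}; here p+q = 3+6 = 9.
rank H^k(T^n) = C(n,k).
C(13,9) = 715

715


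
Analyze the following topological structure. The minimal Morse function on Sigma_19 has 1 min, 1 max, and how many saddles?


A perfect Morse function has m_k = b_k.
For Sigma_19: b_0=1, b_1=2g=38, b_2=1.
Saddles m_1 = 2g = 38

38


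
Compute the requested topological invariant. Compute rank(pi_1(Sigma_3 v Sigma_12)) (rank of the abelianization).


For a wedge: H_1(A v B) = H_1(A) + H_1(B).
b_1(Sigma_3) = 6, b_1(Sigma_12) = 24.
b_1 = 6 + 24 = 30

30


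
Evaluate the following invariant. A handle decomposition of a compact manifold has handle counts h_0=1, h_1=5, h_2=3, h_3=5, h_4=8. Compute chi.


Handles of index k contribute (-1)^k to chi (same as CW cells).
chi = (1) + (-5) + (3) + (-5) + (8) = 2

2


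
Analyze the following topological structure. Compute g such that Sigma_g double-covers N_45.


chi(N_45) = 2 - 45 = -43.
Double cover: chi(Sigma_g) = 2 * chi(N_45) = 2*(-43) = -86.
2 - 2g = -86, so g = (2 - (-86))/2 = 88/2 = 44

44


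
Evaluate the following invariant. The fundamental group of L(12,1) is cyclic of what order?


pi_1(L(p,q)) = Z/pZ for any q coprime to p.
|pi_1(L(12,1))| = 12

12


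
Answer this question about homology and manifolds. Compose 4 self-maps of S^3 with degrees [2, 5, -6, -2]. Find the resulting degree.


Degree is multiplicative: deg(composition) = product of degrees.
= (2) * (5) * (-6) * (-2) = 120

120


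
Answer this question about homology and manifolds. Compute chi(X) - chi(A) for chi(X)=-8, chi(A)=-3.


Relative Euler characteristic: chi(X, A) = chi(X) - chi(A).
= -8 - (-3) = -5

-5


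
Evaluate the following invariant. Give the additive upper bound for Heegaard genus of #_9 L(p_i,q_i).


Heegaard genus satisfies g(A#B) <= g(A) + g(B).
Each lens space has g = 1.
Upper bound: 9 * 1 = 9

9


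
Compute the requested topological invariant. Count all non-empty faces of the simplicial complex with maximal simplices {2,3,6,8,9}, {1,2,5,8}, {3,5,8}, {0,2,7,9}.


Each maximal simplex on m vertices has 2^m - 1 nonempty faces.
Take the union (dedupe shared faces).
Total distinct faces = 57

57


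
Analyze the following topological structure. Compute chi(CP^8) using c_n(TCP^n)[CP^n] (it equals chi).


For any closed oriented manifold, <e(TM),[M]> = chi(M).
chi(CP^8) = 8+1 = 9

9


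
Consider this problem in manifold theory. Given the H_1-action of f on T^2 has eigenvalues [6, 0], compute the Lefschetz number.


For a torus self-map: L(f) = det(I - A) where A acts on H_1.
L(f) = (1-6) * (1-0) = -5 * 1 = -5

-5


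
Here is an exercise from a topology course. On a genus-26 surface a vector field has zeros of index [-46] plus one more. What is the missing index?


Poincare-Hopf: sum of indices = chi(M).
chi(Sigma_26) = 2 - 2*26 = -50.
Sum of known indices = -46.
x = chi - (sum known) = -50 - (-46) = -4

-4


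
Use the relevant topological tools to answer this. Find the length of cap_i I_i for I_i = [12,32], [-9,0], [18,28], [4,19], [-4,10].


Intersection = [max(a_i), min(b_i)] = [18, 0].
Since 18 > 0, the intersection is empty.
Length = 0

0


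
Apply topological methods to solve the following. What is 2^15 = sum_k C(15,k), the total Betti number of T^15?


b_k(T^15) = C(15,k), so the sum over k is sum_k C(15,k) = 2^15.
Total = 2^15 = 32768

32768


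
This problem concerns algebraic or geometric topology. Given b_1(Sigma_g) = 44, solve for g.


For a closed orientable surface: b_1 = 2g.
44 = 2g
g = 44 / 2 = 22

22


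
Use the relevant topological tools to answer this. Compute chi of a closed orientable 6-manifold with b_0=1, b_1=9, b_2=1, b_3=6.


By Poincare duality b_k = b_{6-k}, so full Betti numbers: b_0=1, b_1=9, b_2=1, b_3=6, b_4=1, b_5=9, b_6=1.
chi = sum (-1)^k b_k = -20

-20


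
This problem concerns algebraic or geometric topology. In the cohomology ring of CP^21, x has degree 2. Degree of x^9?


|x| = 2 in H^*(CP^n).
|x^9| = 9 * |x| = 9 * 2 = 18

18


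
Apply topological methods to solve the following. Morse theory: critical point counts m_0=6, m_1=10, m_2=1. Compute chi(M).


Morse theory: chi(M) = sum_k (-1)^k m_k where m_k = #(index-k critical points).
= (6) + (-10) + (1) = -3

-3


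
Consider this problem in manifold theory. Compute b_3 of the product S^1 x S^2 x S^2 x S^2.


Each S^d has Poincare polynomial 1 + t^d.
The product S^1 x S^2 x S^2 x S^2 has Poincare polynomial prod(1+t^d_i).
Expanding: b_0=1, b_1=1, b_2=3, b_3=3, b_4=3, b_5=3, b_6=1, b_7=1.
b_3 = 3

3


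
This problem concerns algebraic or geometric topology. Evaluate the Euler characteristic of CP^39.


CP^39 has one cell in each even dimension 0, 2, ..., 2*39 (39+1 cells total).
All cells are even-dimensional, so chi = number of cells.
chi = 39 + 1 = 40

40


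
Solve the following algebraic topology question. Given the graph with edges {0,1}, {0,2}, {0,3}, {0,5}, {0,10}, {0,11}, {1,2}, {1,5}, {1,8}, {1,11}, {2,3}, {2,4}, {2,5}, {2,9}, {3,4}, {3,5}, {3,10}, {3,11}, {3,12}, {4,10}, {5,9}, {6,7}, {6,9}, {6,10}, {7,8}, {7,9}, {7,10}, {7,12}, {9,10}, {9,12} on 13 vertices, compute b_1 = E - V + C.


b_1 = E - V + (number of components).
E = 30, V = 13, components = 1.
b_1 = 30 - 13 + 1 = 18

18


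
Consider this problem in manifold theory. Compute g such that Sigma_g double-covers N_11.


chi(N_11) = 2 - 11 = -9.
Double cover: chi(Sigma_g) = 2 * chi(N_11) = 2*(-9) = -18.
2 - 2g = -18, so g = (2 - (-18))/2 = 20/2 = 10

10


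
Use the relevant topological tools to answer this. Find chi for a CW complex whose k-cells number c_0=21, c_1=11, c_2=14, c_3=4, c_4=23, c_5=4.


chi = sum_k (-1)^k c_k.
= (-1)^0*21 + (-1)^1*11 + (-1)^2*14 + (-1)^3*4 + (-1)^4*23 + (-1)^5*4
= (21) + (-11) + (14) + (-4) + (23) + (-4)
= 39

39


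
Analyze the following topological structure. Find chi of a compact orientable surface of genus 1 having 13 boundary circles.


For a compact orientable surface with genus g and b boundary components: chi = 2 - 2g - b.
chi = 2 - 2*1 - 13 = 2 - 2 - 13 = -13

-13


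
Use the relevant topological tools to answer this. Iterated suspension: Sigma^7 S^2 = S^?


Each suspension raises dimension by 1: Sigma S^n = S^{n+1}.
Sigma^7 S^2 = S^{2+7} = S^9

9


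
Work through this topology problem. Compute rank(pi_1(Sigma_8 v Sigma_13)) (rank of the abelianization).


For a wedge: H_1(A v B) = H_1(A) + H_1(B).
b_1(Sigma_8) = 16, b_1(Sigma_13) = 26.
b_1 = 16 + 26 = 42

42


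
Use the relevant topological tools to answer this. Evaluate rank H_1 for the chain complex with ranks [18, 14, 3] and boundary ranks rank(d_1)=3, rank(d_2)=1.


rank H_k = rank(ker d_k) - rank(im d_{k+1}).
rank(ker d_1) = rank(C_1) - rank(d_1) = 14 - 3 = 11.
rank(im d_{1+1}) = 1.
rank H_1 = 11 - 1 = 10

10


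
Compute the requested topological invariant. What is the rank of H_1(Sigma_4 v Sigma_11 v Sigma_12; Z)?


For a wedge X v Y: reduced H_k(X v Y) = H_k(X) + H_k(Y).
Each Sigma_g contributes b_1 = 2g.
b_1 = 8 + 22 + 24 = 54

54


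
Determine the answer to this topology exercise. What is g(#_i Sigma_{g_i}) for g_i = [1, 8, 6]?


Genus is additive under connected sum of orientable surfaces.
g = 1 + 8 + 6 = 15

15


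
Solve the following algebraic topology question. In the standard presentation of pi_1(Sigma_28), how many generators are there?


Standard presentation: pi_1(Sigma_g) = <a_1,b_1,...,a_g,b_g | [a_1,b_1]...[a_g,b_g] = 1>.
Number of generators = 2g = 2*28 = 56

56


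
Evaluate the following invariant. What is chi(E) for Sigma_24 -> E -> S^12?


chi(S^12) = 2 (n even), chi(Sigma_24) = 2 - 2*24 = -46.
chi(E) = 2 * (-46) = -92

-92


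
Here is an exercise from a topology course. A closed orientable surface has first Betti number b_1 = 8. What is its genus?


For a closed orientable surface: b_1 = 2g.
8 = 2g
g = 8 / 2 = 4

4


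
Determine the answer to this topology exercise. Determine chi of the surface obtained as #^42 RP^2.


For a non-orientable closed surface with k crosscaps: chi = 2 - k.
Here k = 42.
chi = 2 - 42 = -40

-40


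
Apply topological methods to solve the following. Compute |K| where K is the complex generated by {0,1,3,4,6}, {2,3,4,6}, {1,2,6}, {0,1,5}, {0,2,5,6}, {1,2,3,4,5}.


Each maximal simplex on m vertices has 2^m - 1 nonempty faces.
Take the union (dedupe shared faces).
Total distinct faces = 69

69


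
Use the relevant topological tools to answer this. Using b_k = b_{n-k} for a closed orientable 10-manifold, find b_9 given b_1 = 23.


Poincare duality for closed orientable n-manifolds: b_k = b_{n-k}.
Here n = 10, so b_9 = b_1 = 23

23


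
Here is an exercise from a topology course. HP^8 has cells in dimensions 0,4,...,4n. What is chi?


HP^8 has one cell in each dimension 0, 4, ..., 4*8 (8+1 cells, all even-dim).
chi = 8 + 1 = 9

9


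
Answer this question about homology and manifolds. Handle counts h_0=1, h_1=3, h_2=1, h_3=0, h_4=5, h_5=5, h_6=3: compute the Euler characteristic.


Handles of index k contribute (-1)^k to chi (same as CW cells).
chi = (1) + (-3) + (1) + (0) + (5) + (-5) + (3) = 2

2


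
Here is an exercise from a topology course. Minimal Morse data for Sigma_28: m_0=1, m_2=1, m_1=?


A perfect Morse function has m_k = b_k.
For Sigma_28: b_0=1, b_1=2g=56, b_2=1.
Saddles m_1 = 2g = 56

56


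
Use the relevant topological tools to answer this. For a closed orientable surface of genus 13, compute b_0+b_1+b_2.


For Sigma_13: b_0 = 1, b_1 = 2g = 26, b_2 = 1.
Total = 1 + 26 + 1 = 28

28


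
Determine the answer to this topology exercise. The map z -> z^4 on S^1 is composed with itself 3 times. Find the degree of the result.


deg(f) = 4. Degree is multiplicative: deg(f^3) = (deg f)^3.
deg(f^3) = (4)^3 = 64

64


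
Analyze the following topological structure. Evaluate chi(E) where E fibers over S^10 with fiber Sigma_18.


chi(S^10) = 2 (n even), chi(Sigma_18) = 2 - 2*18 = -34.
chi(E) = 2 * (-34) = -68

-68


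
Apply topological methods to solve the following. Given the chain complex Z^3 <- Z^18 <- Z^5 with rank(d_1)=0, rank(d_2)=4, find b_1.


rank H_k = rank(ker d_k) - rank(im d_{k+1}).
rank(ker d_1) = rank(C_1) - rank(d_1) = 18 - 0 = 18.
rank(im d_{1+1}) = 4.
rank H_1 = 18 - 4 = 14

14


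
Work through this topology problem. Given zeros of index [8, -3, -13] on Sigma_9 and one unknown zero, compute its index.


Poincare-Hopf: sum of indices = chi(M).
chi(Sigma_9) = 2 - 2*9 = -16.
Sum of known indices = -8.
x = chi - (sum known) = -16 - (-8) = -8

-8


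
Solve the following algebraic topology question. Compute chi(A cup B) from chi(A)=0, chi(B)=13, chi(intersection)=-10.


chi(A cup B) = chi(A) + chi(B) - chi(A cap B)
= 0 + (13) - (-10)
= 23

23


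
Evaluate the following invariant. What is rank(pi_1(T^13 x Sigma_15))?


pi_1(A x B) = pi_1(A) x pi_1(B); rank of abelianization = b_1.
b_1(T^13) = 13, b_1(Sigma_15) = 2*15 = 30.
b_1(product) = 13 + 30 = 43

43


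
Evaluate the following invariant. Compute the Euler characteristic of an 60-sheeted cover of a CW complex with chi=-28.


For a finite covering: chi(E) = (number of sheets) * chi(B).
chi(E) = 60 * (-28) = -1680

-1680


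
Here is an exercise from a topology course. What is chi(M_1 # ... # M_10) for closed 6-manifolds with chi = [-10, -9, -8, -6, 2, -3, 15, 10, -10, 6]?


For n-manifolds: chi(A#B) = chi(A) + chi(B) - chi(S^6).
chi(S^6) = 1 + (-1)^6 = 2.
chi(#) = (sum chi_i) - (10-1)*chi(S^6) = -13 - 9*2 = -31

-31


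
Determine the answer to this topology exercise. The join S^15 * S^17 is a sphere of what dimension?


Join of spheres: S^m * S^n = S^{m+n+1}.
dim = 15 + 17 + 1 = 33

33


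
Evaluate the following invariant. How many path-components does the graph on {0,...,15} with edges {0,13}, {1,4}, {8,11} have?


Run DFS/union-find over 16 vertices.
V = 16, E = 3.
Number of components = 13

13


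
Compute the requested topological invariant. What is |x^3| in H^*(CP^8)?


|x| = 2 in H^*(CP^n).
|x^3| = 3 * |x| = 3 * 2 = 6

6


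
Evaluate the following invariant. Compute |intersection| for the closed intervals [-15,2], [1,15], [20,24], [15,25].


Intersection = [max(a_i), min(b_i)] = [20, 2].
Since 20 > 2, the intersection is empty.
Length = 0

0


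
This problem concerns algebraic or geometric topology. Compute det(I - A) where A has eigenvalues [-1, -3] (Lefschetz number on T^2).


For a torus self-map: L(f) = det(I - A) where A acts on H_1.
L(f) = (1--1) * (1--3) = 2 * 4 = 8

8


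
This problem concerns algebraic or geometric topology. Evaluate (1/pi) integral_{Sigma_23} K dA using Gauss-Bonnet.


Gauss-Bonnet: integral K dA = 2*pi*chi(M).
chi(Sigma_23) = 2 - 2*23 = -44.
(integral K dA)/pi = 2*chi = 2*(-44) = -88

-88


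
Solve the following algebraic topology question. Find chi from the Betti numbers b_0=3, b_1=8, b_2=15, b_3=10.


chi = sum_k (-1)^k b_k.
= (3) + (-8) + (15) + (-10)
= 0

0


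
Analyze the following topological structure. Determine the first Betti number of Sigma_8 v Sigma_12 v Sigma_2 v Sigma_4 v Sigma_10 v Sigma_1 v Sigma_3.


For a wedge X v Y: reduced H_k(X v Y) = H_k(X) + H_k(Y).
Each Sigma_g contributes b_1 = 2g.
b_1 = 16 + 24 + 4 + 8 + 20 + 2 + 6 = 80

80


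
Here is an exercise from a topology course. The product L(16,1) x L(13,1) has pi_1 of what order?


pi_1(X x Y) = pi_1(X) x pi_1(Y).
pi_1(L(16,1)) = Z/16, pi_1(L(13,1)) = Z/13.
|Z/16 x Z/13| = 16 * 13 = 208

208


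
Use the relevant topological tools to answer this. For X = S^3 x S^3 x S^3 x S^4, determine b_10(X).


Each S^d has Poincare polynomial 1 + t^d.
The product S^3 x S^3 x S^3 x S^4 has Poincare polynomial prod(1+t^d_i).
Expanding: b_0=1, b_3=3, b_4=1, b_6=3, b_7=3, b_9=1, b_10=3, b_13=1.
b_10 = 3

3


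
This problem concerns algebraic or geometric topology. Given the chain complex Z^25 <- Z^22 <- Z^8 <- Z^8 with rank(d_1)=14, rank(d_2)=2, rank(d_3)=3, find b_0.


rank H_k = rank(ker d_k) - rank(im d_{k+1}).
rank(ker d_0) = rank(C_0) - rank(d_0) = 25 - 0 = 25.
rank(im d_{0+1}) = 14.
rank H_0 = 25 - 14 = 11

11


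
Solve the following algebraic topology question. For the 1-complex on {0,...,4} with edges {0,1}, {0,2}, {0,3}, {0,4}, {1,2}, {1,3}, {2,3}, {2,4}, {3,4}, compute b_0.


Run DFS/union-find over 5 vertices.
V = 5, E = 9.
Number of components = 1

1


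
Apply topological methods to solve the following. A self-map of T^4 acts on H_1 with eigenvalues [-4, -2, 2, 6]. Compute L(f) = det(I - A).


For a torus self-map: L(f) = det(I - A) where A acts on H_1.
L(f) = (1--4) * (1--2) * (1-2) * (1-6) = 5 * 3 * -1 * -5 = 75

75


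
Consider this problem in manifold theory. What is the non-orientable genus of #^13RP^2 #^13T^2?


Since a >= 1, the sum is non-orientable; each T^2 can be replaced by RP^2 # RP^2 (since T^2#RP^2 = 3RP^2).
Total crosscaps k = 13 + 2*13 = 39.
Check via chi: chi = 13*1 + 13*0 - (13+13-1)*2 = -37 = 2 - k = -37. Consistent.

39


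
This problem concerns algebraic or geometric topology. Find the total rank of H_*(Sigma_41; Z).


For Sigma_41: b_0 = 1, b_1 = 2g = 82, b_2 = 1.
Total = 1 + 82 + 1 = 84

84


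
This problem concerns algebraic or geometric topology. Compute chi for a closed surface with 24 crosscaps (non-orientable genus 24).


For a non-orientable closed surface with k crosscaps: chi = 2 - k.
Here k = 24.
chi = 2 - 24 = -22

-22


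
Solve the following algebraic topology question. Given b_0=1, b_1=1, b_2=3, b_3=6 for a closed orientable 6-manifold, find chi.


By Poincare duality b_k = b_{6-k}, so full Betti numbers: b_0=1, b_1=1, b_2=3, b_3=6, b_4=3, b_5=1, b_6=1.
chi = sum (-1)^k b_k = 0

0


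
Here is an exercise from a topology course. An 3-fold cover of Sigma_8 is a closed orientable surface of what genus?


For an n-sheeted cover: chi(E) = n * chi(B).
chi(Sigma_8) = 2 - 2*8 = -14.
chi(E) = 3 * (-14) = -42.
genus(E) = (2 - chi(E))/2 = (2 - (-42))/2 = 44/2 = 22

22


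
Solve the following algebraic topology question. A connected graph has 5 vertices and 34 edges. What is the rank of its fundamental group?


For a connected graph: rank(pi_1) = b_1 = E - V + 1 = 1 - chi.
chi = V - E = 5 - 34 = -29.
rank = 1 - (-29) = 34 - 5 + 1 = 30

30


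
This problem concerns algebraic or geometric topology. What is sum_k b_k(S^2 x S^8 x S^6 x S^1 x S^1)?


Total Betti number is multiplicative under products.
Each S^d (d>=1) has total Betti number 2.
There are 5 sphere factors.
Total = 2^5 = 32

32


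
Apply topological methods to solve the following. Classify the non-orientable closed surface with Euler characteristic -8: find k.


chi = 2 - k for closed non-orientable surfaces with k crosscaps.
-8 = 2 - k
k = 2 - (-8) = 10

10
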